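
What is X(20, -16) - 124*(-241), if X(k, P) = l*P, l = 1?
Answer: 29868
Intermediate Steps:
X(k, P) = P (X(k, P) = 1*P = P)
X(20, -16) - 124*(-241) = -16 - 124*(-241) = -16 + 29884 = 29868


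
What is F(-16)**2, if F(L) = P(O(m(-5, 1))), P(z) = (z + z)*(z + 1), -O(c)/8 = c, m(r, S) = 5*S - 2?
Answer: 1218816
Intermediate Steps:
m(r, S) = -2 + 5*S
O(c) = -8*c
P(z) = 2*z*(1 + z) (P(z) = (2*z)*(1 + z) = 2*z*(1 + z))
F(L) = 1104 (F(L) = 2*(-8*(-2 + 5*1))*(1 - 8*(-2 + 5*1)) = 2*(-8*(-2 + 5))*(1 - 8*(-2 + 5)) = 2*(-8*3)*(1 - 8*3) = 2*(-24)*(1 - 24) = 2*(-24)*(-23) = 1104)
F(-16)**2 = 1104**2 = 1218816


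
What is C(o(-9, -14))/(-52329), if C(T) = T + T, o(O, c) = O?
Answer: 6/17443 ≈ 0.00034398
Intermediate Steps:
C(T) = 2*T
C(o(-9, -14))/(-52329) = (2*(-9))/(-52329) = -18*(-1/52329) = 6/17443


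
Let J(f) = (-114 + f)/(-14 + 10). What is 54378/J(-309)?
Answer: 24168/47 ≈ 514.21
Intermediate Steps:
J(f) = 57/2 - f/4 (J(f) = (-114 + f)/(-4) = (-114 + f)*(-¼) = 57/2 - f/4)
54378/J(-309) = 54378/(57/2 - ¼*(-309)) = 54378/(57/2 + 309/4) = 54378/(423/4) = 54378*(4/423) = 24168/47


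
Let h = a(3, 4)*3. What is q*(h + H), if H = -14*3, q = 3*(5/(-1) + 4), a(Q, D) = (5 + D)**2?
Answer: -603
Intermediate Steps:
q = -3 (q = 3*(5*(-1) + 4) = 3*(-5 + 4) = 3*(-1) = -3)
H = -42
h = 243 (h = (5 + 4)**2*3 = 9**2*3 = 81*3 = 243)
q*(h + H) = -3*(243 - 42) = -3*201 = -603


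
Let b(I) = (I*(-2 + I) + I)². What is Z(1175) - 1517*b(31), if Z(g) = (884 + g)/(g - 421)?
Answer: -34113385729/26 ≈ -1.3121e+9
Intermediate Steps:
Z(g) = (884 + g)/(-421 + g)
b(I) = (I + I*(-2 + I))²
Z(1175) - 1517*b(31) = (884 + 1175)/(-421 + 1175) - 1517*31²*(-1 + 31)² = 2059/754 - 1517*961*30² = (1/754)*2059 - 1517*961*900 = 71/26 - 1517*864900 = 71/26 - 1*1312053300 = 71/26 - 1312053300 = -34113385729/26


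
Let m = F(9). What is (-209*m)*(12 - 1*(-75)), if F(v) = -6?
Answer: 109098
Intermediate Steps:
m = -6
(-209*m)*(12 - 1*(-75)) = (-209*(-6))*(12 - 1*(-75)) = 1254*(12 + 75) = 1254*87 = 109098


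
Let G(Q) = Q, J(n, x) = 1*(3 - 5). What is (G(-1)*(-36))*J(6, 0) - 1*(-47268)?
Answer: 47196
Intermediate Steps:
J(n, x) = -2 (J(n, x) = 1*(-2) = -2)
(G(-1)*(-36))*J(6, 0) - 1*(-47268) = -1*(-36)*(-2) - 1*(-47268) = 36*(-2) + 47268 = -72 + 47268 = 47196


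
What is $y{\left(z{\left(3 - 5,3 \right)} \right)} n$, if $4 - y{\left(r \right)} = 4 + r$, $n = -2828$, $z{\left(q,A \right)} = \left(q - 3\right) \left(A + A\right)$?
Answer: $-84840$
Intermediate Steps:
$z{\left(q,A \right)} = 2 A \left(-3 + q\right)$ ($z{\left(q,A \right)} = \left(-3 + q\right) 2 A = 2 A \left(-3 + q\right)$)
$y{\left(r \right)} = - r$ ($y{\left(r \right)} = 4 - \left(4 + r\right) = - r$)
$y{\left(z{\left(3 - 5,3 \right)} \right)} n = - 2 \cdot 3 \left(-3 + \left(3 - 5\right)\right) \left(-2828\right) = - 2 \cdot 3 \left(-3 - 2\right) \left(-2828\right) = - 2 \cdot 3 \left(-5\right) \left(-2828\right) = \left(-1\right) \left(-30\right) \left(-2828\right) = 30 \left(-2828\right) = -84840$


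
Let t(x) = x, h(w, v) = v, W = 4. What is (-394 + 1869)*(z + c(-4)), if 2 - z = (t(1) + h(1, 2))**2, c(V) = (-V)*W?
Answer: 13275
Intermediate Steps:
c(V) = -4*V (c(V) = -V*4 = -4*V)
z = -7 (z = 2 - (1 + 2)**2 = 2 - 1*3**2 = 2 - 1*9 = 2 - 9 = -7)
(-394 + 1869)*(z + c(-4)) = (-394 + 1869)*(-7 - 4*(-4)) = 1475*(-7 + 16) = 1475*9 = 13275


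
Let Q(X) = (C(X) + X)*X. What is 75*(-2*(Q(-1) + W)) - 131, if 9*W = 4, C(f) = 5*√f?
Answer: -1043/3 + 750*I ≈ -347.67 + 750.0*I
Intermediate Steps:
W = 4/9 (W = (⅑)*4 = 4/9 ≈ 0.44444)
Q(X) = X*(X + 5*√X) (Q(X) = (5*√X + X)*X = (X + 5*√X)*X = X*(X + 5*√X))
75*(-2*(Q(-1) + W)) - 131 = 75*(-2*(-(-1 + 5*√(-1)) + 4/9)) - 131 = 75*(-2*(-(-1 + 5*I) + 4/9)) - 131 = 75*(-2*((1 - 5*I) + 4/9)) - 131 = 75*(-2*(13/9 - 5*I)) - 131 = 75*(-26/9 + 10*I) - 131 = (-650/3 + 750*I) - 131 = -1043/3 + 750*I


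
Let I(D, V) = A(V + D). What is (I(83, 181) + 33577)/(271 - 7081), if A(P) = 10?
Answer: -33587/6810 ≈ -4.9320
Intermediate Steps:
I(D, V) = 10
(I(83, 181) + 33577)/(271 - 7081) = (10 + 33577)/(271 - 7081) = 33587/(-6810) = 33587*(-1/6810) = -33587/6810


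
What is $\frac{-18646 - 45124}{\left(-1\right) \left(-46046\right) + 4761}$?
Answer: $- \frac{63770}{50807} \approx -1.2551$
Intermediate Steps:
$\frac{-18646 - 45124}{\left(-1\right) \left(-46046\right) + 4761} = - \frac{63770}{46046 + 4761} = - \frac{63770}{50807}$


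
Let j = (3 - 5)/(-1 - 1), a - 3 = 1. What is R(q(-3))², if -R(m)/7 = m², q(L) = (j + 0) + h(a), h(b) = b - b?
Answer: 49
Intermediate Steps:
a = 4 (a = 3 + 1 = 4)
j = 1 (j = -2/(-2) = -2*(-½) = 1)
h(b) = 0
q(L) = 1 (q(L) = (1 + 0) + 0 = 1 + 0 = 1)
R(m) = -7*m²
R(q(-3))² = (-7*1²)² = (-7*1)² = (-7)² = 49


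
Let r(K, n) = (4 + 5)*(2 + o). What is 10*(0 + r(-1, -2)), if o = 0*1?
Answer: 180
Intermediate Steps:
o = 0
r(K, n) = 18 (r(K, n) = (4 + 5)*(2 + 0) = 9*2 = 18)
10*(0 + r(-1, -2)) = 10*(0 + 18) = 10*18 = 180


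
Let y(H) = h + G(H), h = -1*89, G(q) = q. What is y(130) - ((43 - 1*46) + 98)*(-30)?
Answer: 2891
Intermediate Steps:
h = -89
y(H) = -89 + H
y(130) - ((43 - 1*46) + 98)*(-30) = (-89 + 130) - ((43 - 1*46) + 98)*(-30) = 41 - ((43 - 46) + 98)*(-30) = 41 - (-3 + 98)*(-30) = 41 - 95*(-30) = 41 - 1*(-2850) = 41 + 2850 = 2891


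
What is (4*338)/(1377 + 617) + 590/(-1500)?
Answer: 42577/149550 ≈ 0.28470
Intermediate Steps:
(4*338)/(1377 + 617) + 590/(-1500) = 1352/1994 + 590*(-1/1500) = 1352*(1/1994) - 59/150 = 676/997 - 59/150 = 42577/149550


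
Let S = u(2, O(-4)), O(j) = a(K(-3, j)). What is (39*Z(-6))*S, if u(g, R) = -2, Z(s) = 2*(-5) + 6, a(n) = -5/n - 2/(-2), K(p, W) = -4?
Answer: 312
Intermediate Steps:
a(n) = 1 - 5/n (a(n) = -5/n - 2*(-½) = -5/n + 1 = 1 - 5/n)
O(j) = 9/4 (O(j) = (-5 - 4)/(-4) = -¼*(-9) = 9/4)
Z(s) = -4 (Z(s) = -10 + 6 = -4)
S = -2
(39*Z(-6))*S = (39*(-4))*(-2) = -156*(-2) = 312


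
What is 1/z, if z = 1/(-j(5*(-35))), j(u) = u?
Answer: 175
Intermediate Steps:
z = 1/175 (z = 1/(-5*(-35)) = 1/(-1*(-175)) = 1/175 ≈ 0.0057143)
1/z = 1/(1/175) = 175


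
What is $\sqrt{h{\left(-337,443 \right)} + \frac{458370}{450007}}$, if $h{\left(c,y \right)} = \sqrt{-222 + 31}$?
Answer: $\frac{\sqrt{206269708590 + 202506300049 i \sqrt{191}}}{450007} \approx 2.7273 + 2.5337 i$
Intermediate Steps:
$h{\left(c,y \right)} = i \sqrt{191}$ ($h{\left(c,y \right)} = \sqrt{-191} = i \sqrt{191}$)
$\sqrt{h{\left(-337,443 \right)} + \frac{458370}{450007}} = \sqrt{i \sqrt{191} + \frac{458370}{450007}} = \sqrt{\frac{458370}{450007} + i \sqrt{191}}$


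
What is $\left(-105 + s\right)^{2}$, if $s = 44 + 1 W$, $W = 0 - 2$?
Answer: $3969$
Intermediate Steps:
$W = -2$ ($W = 0 - 2 = -2$)
$s = 42$ ($s = 44 + 1 \left(-2\right) = 44 - 2 = 42$)
$\left(-105 + s\right)^{2} = \left(-105 + 42\right)^{2} = \left(-63\right)^{2} = 3969$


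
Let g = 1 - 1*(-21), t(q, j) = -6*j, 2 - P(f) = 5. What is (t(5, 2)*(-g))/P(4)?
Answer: -88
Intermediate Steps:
P(f) = -3 (P(f) = 2 - 1*5 = 2 - 5 = -3)
g = 22 (g = 1 + 21 = 22)
(t(5, 2)*(-g))/P(4) = ((-6*2)*(-1*22))/(-3) = -12*(-22)*(-⅓) = 264*(-⅓) = -88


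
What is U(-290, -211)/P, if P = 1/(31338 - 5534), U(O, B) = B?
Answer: -5444644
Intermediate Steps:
P = 1/25804 ≈ 3.8754e-5
U(-290, -211)/P = -211/1/25804 = -211*25804 = -5444644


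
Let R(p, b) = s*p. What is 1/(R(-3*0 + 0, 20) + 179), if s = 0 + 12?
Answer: 1/179 ≈ 0.0055866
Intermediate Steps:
s = 12
R(p, b) = 12*p
1/(R(-3*0 + 0, 20) + 179) = 1/(12*(-3*0 + 0) + 179) = 1/(12*(0 + 0) + 179) = 1/(12*0 + 179) = 1/(0 + 179) = 1/179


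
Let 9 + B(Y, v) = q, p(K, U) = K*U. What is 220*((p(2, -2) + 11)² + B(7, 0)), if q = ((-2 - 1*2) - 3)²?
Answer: 19580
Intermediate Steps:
q = 49 (q = ((-2 - 2) - 3)² = (-4 - 3)² = (-7)² = 49)
B(Y, v) = 40 (B(Y, v) = -9 + 49 = 40)
220*((p(2, -2) + 11)² + B(7, 0)) = 220*((2*(-2) + 11)² + 40) = 220*((-4 + 11)² + 40) = 220*(7² + 40) = 220*(49 + 40) = 220*89 = 19580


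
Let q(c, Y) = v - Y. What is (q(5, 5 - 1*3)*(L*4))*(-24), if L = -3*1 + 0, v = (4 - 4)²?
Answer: -576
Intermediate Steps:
v = 0 (v = 0² = 0)
L = -3 (L = -3 + 0 = -3)
q(c, Y) = -Y (q(c, Y) = 0 - Y = -Y)
(q(5, 5 - 1*3)*(L*4))*(-24) = ((-(5 - 1*3))*(-3*4))*(-24) = (-(5 - 3)*(-12))*(-24) = (-1*2*(-12))*(-24) = -2*(-12)*(-24) = 24*(-24) = -576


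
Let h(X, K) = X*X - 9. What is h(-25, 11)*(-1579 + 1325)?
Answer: -156464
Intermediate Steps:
h(X, K) = -9 + X² (h(X, K) = X² - 9 = -9 + X²)
h(-25, 11)*(-1579 + 1325) = (-9 + (-25)²)*(-1579 + 1325) = (-9 + 625)*(-254) = 616*(-254) = -156464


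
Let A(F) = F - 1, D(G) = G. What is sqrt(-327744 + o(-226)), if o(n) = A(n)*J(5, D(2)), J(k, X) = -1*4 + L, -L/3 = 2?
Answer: I*sqrt(325474) ≈ 570.5*I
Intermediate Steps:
L = -6 (L = -3*2 = -6)
A(F) = -1 + F
J(k, X) = -10 (J(k, X) = -1*4 - 6 = -4 - 6 = -10)
o(n) = 10 - 10*n (o(n) = (-1 + n)*(-10) = 10 - 10*n)
sqrt(-327744 + o(-226)) = sqrt(-327744 + (10 - 10*(-226))) = sqrt(-327744 + (10 + 2260)) = sqrt(-327744 + 2270) = sqrt(-325474) = I*sqrt(325474)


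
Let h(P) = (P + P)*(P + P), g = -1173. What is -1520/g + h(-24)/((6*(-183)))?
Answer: -57424/71553 ≈ -0.80254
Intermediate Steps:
h(P) = 4*P² (h(P) = (2*P)*(2*P) = 4*P²)
-1520/g + h(-24)/((6*(-183))) = -1520/(-1173) + (4*(-24)²)/((6*(-183))) = -1520*(-1/1173) + (4*576)/(-1098) = 1520/1173 + 2304*(-1/1098) = 1520/1173 - 128/61 = -57424/71553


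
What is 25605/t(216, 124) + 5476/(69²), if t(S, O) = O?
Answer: 122584429/590364 ≈ 207.64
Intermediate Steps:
25605/t(216, 124) + 5476/(69²) = 25605/124 + 5476/(69²) = 25605*(1/124) + 5476/4761 = 25605/124 + 5476*(1/4761) = 25605/124 + 5476/4761 = 122584429/590364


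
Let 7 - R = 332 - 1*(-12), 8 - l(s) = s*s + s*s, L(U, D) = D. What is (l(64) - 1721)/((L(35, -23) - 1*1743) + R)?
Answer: 9905/2103 ≈ 4.7099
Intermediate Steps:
l(s) = 8 - 2*s**2 (l(s) = 8 - (s*s + s*s) = 8 - (s**2 + s**2) = 8 - 2*s**2)
R = -337 (R = 7 - (332 - 1*(-12)) = 7 - (332 + 12) = 7 - 1*344 = 7 - 344 = -337)
(l(64) - 1721)/((L(35, -23) - 1*1743) + R) = ((8 - 2*64**2) - 1721)/((-23 - 1*1743) - 337) = ((8 - 2*4096) - 1721)/((-23 - 1743) - 337) = ((8 - 8192) - 1721)/(-1766 - 337) = (-8184 - 1721)/(-2103) = -9905*(-1/2103) = 9905/2103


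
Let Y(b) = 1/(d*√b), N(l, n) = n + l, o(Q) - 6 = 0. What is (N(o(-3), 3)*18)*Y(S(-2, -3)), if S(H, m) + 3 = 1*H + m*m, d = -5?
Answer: -81/5 ≈ -16.200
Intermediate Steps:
o(Q) = 6 (o(Q) = 6 + 0 = 6)
N(l, n) = l + n
S(H, m) = -3 + H + m² (S(H, m) = -3 + (1*H + m*m) = -3 + (H + m²) = -3 + H + m²)
Y(b) = -1/(5*√b) (Y(b) = 1/(-5*√b) = -1/(5*√b))
(N(o(-3), 3)*18)*Y(S(-2, -3)) = ((6 + 3)*18)*(-1/(5*√(-3 - 2 + (-3)²))) = (9*18)*(-1/(5*√(-3 - 2 + 9))) = 162*(-1/(5*√4)) = 162*(-⅕*½) = 162*(-⅒) = -81/5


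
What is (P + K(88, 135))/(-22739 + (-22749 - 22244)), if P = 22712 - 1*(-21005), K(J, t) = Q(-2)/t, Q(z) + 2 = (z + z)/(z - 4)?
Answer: -17705381/27431460 ≈ -0.64544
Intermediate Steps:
Q(z) = -2 + 2*z/(-4 + z) (Q(z) = -2 + (z + z)/(z - 4) = -2 + (2*z)/(-4 + z) = -2 + 2*z/(-4 + z))
K(J, t) = -4/(3*t) (K(J, t) = (8/(-4 - 2))/t = (8/(-6))/t = (8*(-⅙))/t = -4/(3*t))
P = 43717 (P = 22712 + 21005 = 43717)
(P + K(88, 135))/(-22739 + (-22749 - 22244)) = (43717 - 4/3/135)/(-22739 + (-22749 - 22244)) = (43717 - 4/3*1/135)/(-22739 - 44993) = (43717 - 4/405)/(-67732) = (17705381/405)*(-1/67732) = -17705381/27431460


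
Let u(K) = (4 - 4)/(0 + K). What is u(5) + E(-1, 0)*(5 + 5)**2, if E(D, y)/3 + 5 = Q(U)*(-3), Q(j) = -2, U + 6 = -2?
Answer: 300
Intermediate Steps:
U = -8 (U = -6 - 2 = -8)
E(D, y) = 3 (E(D, y) = -15 + 3*(-2*(-3)) = -15 + 3*6 = -15 + 18 = 3)
u(K) = 0 (u(K) = 0/K = 0)
u(5) + E(-1, 0)*(5 + 5)**2 = 0 + 3*(5 + 5)**2 = 0 + 3*10**2 = 0 + 3*100 = 0 + 300 = 300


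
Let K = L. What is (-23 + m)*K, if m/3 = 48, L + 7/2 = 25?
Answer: 5203/2 ≈ 2601.5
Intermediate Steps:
L = 43/2 (L = -7/2 + 25 = 43/2 ≈ 21.500)
K = 43/2 ≈ 21.500
m = 144 (m = 3*48 = 144)
(-23 + m)*K = (-23 + 144)*(43/2) = 121*(43/2) = 5203/2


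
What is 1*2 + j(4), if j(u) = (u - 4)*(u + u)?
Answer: 2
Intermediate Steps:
j(u) = 2*u*(-4 + u) (j(u) = (-4 + u)*(2*u) = 2*u*(-4 + u))
1*2 + j(4) = 1*2 + 2*4*(-4 + 4) = 2 + 2*4*0 = 2 + 0 = 2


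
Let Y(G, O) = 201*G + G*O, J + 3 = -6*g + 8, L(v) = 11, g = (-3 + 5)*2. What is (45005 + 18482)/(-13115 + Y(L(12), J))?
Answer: -63487/11113 ≈ -5.7129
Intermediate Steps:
g = 4 (g = 2*2 = 4)
J = -19 (J = -3 + (-6*4 + 8) = -3 + (-24 + 8) = -3 - 16 = -19)
(45005 + 18482)/(-13115 + Y(L(12), J)) = (45005 + 18482)/(-13115 + 11*(201 - 19)) = 63487/(-13115 + 11*182) = 63487/(-13115 + 2002) = 63487/(-11113) = 63487*(-1/11113) = -63487/11113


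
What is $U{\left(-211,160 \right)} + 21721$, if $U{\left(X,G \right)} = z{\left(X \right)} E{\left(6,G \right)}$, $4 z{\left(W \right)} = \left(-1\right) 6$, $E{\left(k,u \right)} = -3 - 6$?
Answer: $\frac{43469}{2} \approx 21735.0$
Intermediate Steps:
$E{\left(k,u \right)} = -9$ ($E{\left(k,u \right)} = -3 - 6 = -9$)
$z{\left(W \right)} = - \frac{3}{2}$ ($z{\left(W \right)} = \frac{\left(-1\right) 6}{4} = \frac{1}{4} \left(-6\right) = - \frac{3}{2}$)
$U{\left(X,G \right)} = \frac{27}{2}$ ($U{\left(X,G \right)} = \left(- \frac{3}{2}\right) \left(-9\right) = \frac{27}{2}$)
$U{\left(-211,160 \right)} + 21721 = \frac{27}{2} + 21721 = \frac{43469}{2}$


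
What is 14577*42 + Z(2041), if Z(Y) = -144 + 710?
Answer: 612800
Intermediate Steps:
Z(Y) = 566
14577*42 + Z(2041) = 14577*42 + 566 = 612234 + 566 = 612800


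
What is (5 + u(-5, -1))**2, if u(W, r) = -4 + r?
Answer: 0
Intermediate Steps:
(5 + u(-5, -1))**2 = (5 + (-4 - 1))**2 = (5 - 5)**2 = 0**2 = 0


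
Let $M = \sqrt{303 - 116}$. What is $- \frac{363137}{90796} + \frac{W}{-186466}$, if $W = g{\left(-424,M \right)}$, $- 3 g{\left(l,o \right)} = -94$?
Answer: $- \frac{101573323175}{25395550404} \approx -3.9996$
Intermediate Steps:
$M = \sqrt{187} \approx 13.675$
$g{\left(l,o \right)} = \frac{94}{3}$ ($g{\left(l,o \right)} = \left(- \frac{1}{3}\right) \left(-94\right) = \frac{94}{3}$)
$W = \frac{94}{3} \approx 31.333$
$- \frac{363137}{90796} + \frac{W}{-186466} = - \frac{363137}{90796} + \frac{94}{3 \left(-186466\right)} = \left(-363137\right) \frac{1}{90796} + \frac{94}{3} \left(- \frac{1}{186466}\right) = - \frac{363137}{90796} - \frac{47}{279699} = - \frac{101573323175}{25395550404}$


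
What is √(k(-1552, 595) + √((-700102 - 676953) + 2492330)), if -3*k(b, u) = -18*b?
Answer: √(-9312 + 5*√44611) ≈ 90.862*I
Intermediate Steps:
k(b, u) = 6*b (k(b, u) = -(-6)*b = 6*b)
√(k(-1552, 595) + √((-700102 - 676953) + 2492330)) = √(6*(-1552) + √((-700102 - 676953) + 2492330)) = √(-9312 + √(-1377055 + 2492330)) = √(-9312 + √1115275) = √(-9312 + 5*√44611)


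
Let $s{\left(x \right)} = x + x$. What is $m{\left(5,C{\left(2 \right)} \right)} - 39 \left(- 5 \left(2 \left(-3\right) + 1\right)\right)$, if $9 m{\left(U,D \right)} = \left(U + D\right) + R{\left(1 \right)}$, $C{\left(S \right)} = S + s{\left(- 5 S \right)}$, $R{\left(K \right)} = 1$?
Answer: $- \frac{2929}{3} \approx -976.33$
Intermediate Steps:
$s{\left(x \right)} = 2 x$
$C{\left(S \right)} = - 9 S$ ($C{\left(S \right)} = S + 2 \left(- 5 S\right) = S - 10 S = - 9 S$)
$m{\left(U,D \right)} = \frac{1}{9} + \frac{D}{9} + \frac{U}{9}$ ($m{\left(U,D \right)} = \frac{\left(U + D\right) + 1}{9} = \frac{\left(D + U\right) + 1}{9} = \frac{1 + D + U}{9} = \frac{1}{9} + \frac{D}{9} + \frac{U}{9}$)
$m{\left(5,C{\left(2 \right)} \right)} - 39 \left(- 5 \left(2 \left(-3\right) + 1\right)\right) = \left(\frac{1}{9} + \frac{\left(-9\right) 2}{9} + \frac{1}{9} \cdot 5\right) - 39 \left(- 5 \left(2 \left(-3\right) + 1\right)\right) = \left(\frac{1}{9} + \frac{1}{9} \left(-18\right) + \frac{5}{9}\right) - 39 \left(- 5 \left(-6 + 1\right)\right) = \left(\frac{1}{9} - 2 + \frac{5}{9}\right) - 39 \left(\left(-5\right) \left(-5\right)\right) = - \frac{4}{3} - 975 = - \frac{2929}{3}$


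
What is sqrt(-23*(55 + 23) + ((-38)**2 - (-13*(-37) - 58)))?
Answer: I*sqrt(773) ≈ 27.803*I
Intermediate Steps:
sqrt(-23*(55 + 23) + ((-38)**2 - (-13*(-37) - 58))) = sqrt(-23*78 + (1444 - (481 - 58))) = sqrt(-1794 + (1444 - 1*423)) = sqrt(-1794 + (1444 - 423)) = sqrt(-1794 + 1021) = sqrt(-773) = I*sqrt(773)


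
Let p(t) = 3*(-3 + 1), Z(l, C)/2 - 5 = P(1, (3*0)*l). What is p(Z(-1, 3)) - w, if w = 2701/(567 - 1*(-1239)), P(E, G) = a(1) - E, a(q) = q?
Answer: -13537/1806 ≈ -7.4956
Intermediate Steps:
P(E, G) = 1 - E
Z(l, C) = 10 (Z(l, C) = 10 + 2*(1 - 1*1) = 10 + 2*(1 - 1) = 10 + 2*0 = 10 + 0 = 10)
w = 2701/1806 (w = 2701/(567 + 1239) = 2701/1806 ≈ 1.4956)
p(t) = -6 (p(t) = 3*(-2) = -6)
p(Z(-1, 3)) - w = -6 - 1*2701/1806 = -6 - 2701/1806 = -13537/1806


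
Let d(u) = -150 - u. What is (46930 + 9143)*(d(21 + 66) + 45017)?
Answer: 2510948940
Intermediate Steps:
(46930 + 9143)*(d(21 + 66) + 45017) = (46930 + 9143)*((-150 - (21 + 66)) + 45017) = 56073*((-150 - 1*87) + 45017) = 56073*((-150 - 87) + 45017) = 56073*(-237 + 45017) = 56073*44780 = 2510948940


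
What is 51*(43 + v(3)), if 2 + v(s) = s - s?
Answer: 2091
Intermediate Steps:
v(s) = -2 (v(s) = -2 + (s - s) = -2 + 0 = -2)
51*(43 + v(3)) = 51*(43 - 2) = 51*41 = 2091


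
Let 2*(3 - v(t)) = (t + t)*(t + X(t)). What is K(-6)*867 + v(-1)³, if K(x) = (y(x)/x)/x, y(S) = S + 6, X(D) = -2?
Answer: 0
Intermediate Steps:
y(S) = 6 + S
v(t) = 3 - t*(-2 + t) (v(t) = 3 - (t + t)*(t - 2)/2 = 3 - 2*t*(-2 + t)/2 = 3 - t*(-2 + t))
K(x) = (6 + x)/x² (K(x) = ((6 + x)/x)/x = (6 + x)/x²)
K(-6)*867 + v(-1)³ = ((6 - 6)/(-6)²)*867 + (3 - 1*(-1)² + 2*(-1))³ = ((1/36)*0)*867 + (3 - 1*1 - 2)³ = 0*867 + (3 - 1 - 2)³ = 0 + 0³ = 0 + 0 = 0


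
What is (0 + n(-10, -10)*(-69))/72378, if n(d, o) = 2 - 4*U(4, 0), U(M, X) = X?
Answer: -23/12063 ≈ -0.0019067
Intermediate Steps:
n(d, o) = 2 (n(d, o) = 2 - 4*0 = 2 + 0 = 2)
(0 + n(-10, -10)*(-69))/72378 = (0 + 2*(-69))/72378 = (0 - 138)*(1/72378) = -138*1/72378 = -23/12063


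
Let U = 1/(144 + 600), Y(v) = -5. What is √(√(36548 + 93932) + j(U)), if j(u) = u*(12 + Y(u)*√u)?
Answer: √(8928 - 10*√186 + 2214144*√8155)/744 ≈ 19.006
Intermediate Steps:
U = 1/744 ≈ 0.0013441
j(u) = u*(12 - 5*√u)
√(√(36548 + 93932) + j(U)) = √(√(36548 + 93932) + (-5*√186/276768 + 12*(1/744))) = √(√130480 + (-5*√186/276768 + 1/62)) = √(4*√8155 + (-5*√186/276768 + 1/62)) = √(4*√8155 + (1/62 - 5*√186/276768)) = √(1/62 + 4*√8155 - 5*√186/276768)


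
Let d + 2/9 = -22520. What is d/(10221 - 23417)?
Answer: 101341/59382 ≈ 1.7066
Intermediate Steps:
d = -202682/9 (d = -2/9 - 22520 = -202682/9 ≈ -22520.)
d/(10221 - 23417) = -202682/(9*(10221 - 23417)) = -202682/9/(-13196) = -202682/9*(-1/13196) = 101341/59382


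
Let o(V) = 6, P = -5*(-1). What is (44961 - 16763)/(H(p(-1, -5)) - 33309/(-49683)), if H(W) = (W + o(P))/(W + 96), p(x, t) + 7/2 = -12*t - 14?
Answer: 64677710303/2340974 ≈ 27629.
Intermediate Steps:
P = 5
p(x, t) = -35/2 - 12*t (p(x, t) = -7/2 + (-12*t - 14) = -7/2 + (-14 - 12*t) = -35/2 - 12*t)
H(W) = (6 + W)/(96 + W) (H(W) = (W + 6)/(W + 96) = (6 + W)/(96 + W))
(44961 - 16763)/(H(p(-1, -5)) - 33309/(-49683)) = (44961 - 16763)/((6 + (-35/2 - 12*(-5)))/(96 + (-35/2 - 12*(-5))) - 33309/(-49683)) = 28198/((6 + (-35/2 + 60))/(96 + (-35/2 + 60)) - 33309*(-1/49683)) = 28198/((6 + 85/2)/(96 + 85/2) + 11103/16561) = 28198/((97/2)/(277/2) + 11103/16561) = 28198/((2/277)*(97/2) + 11103/16561) = 28198/(97/277 + 11103/16561) = 28198/(4681948/4587397) = 28198*(4587397/4681948) = 64677710303/2340974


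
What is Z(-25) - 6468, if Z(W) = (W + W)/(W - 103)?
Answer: -413927/64 ≈ -6467.6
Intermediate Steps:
Z(W) = 2*W/(-103 + W) (Z(W) = (2*W)/(-103 + W) = 2*W/(-103 + W))
Z(-25) - 6468 = 2*(-25)/(-103 - 25) - 6468 = 2*(-25)/(-128) - 6468 = 2*(-25)*(-1/128) - 6468 = 25/64 - 6468 = -413927/64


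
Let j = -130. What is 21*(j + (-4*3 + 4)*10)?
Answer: -4410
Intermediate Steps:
21*(j + (-4*3 + 4)*10) = 21*(-130 + (-4*3 + 4)*10) = 21*(-130 + (-12 + 4)*10) = 21*(-130 - 8*10) = 21*(-130 - 80) = 21*(-210) = -4410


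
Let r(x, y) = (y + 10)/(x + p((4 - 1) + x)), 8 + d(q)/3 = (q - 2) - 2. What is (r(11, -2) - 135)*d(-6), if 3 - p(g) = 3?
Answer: 79758/11 ≈ 7250.7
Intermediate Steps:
p(g) = 0 (p(g) = 3 - 1*3 = 3 - 3 = 0)
d(q) = -36 + 3*q (d(q) = -24 + 3*((q - 2) - 2) = -24 + 3*((-2 + q) - 2) = -24 + 3*(-4 + q) = -24 + (-12 + 3*q) = -36 + 3*q)
r(x, y) = (10 + y)/x (r(x, y) = (y + 10)/(x + 0) = (10 + y)/x)
(r(11, -2) - 135)*d(-6) = ((10 - 2)/11 - 135)*(-36 + 3*(-6)) = ((1/11)*8 - 135)*(-36 - 18) = (8/11 - 135)*(-54) = -1477/11*(-54) = 79758/11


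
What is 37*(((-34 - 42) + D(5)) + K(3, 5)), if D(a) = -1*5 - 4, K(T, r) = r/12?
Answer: -37555/12 ≈ -3129.6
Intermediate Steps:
K(T, r) = r/12 (K(T, r) = r*(1/12) = r/12)
D(a) = -9 (D(a) = -5 - 4 = -9)
37*(((-34 - 42) + D(5)) + K(3, 5)) = 37*(((-34 - 42) - 9) + (1/12)*5) = 37*((-76 - 9) + 5/12) = 37*(-85 + 5/12) = 37*(-1015/12) = -37555/12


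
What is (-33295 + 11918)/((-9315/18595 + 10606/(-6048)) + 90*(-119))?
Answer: 240411214512/120472757329 ≈ 1.9956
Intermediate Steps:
(-33295 + 11918)/((-9315/18595 + 10606/(-6048)) + 90*(-119)) = -21377/((-9315*1/18595 + 10606*(-1/6048)) - 10710) = -21377/((-1863/3719 - 5303/3024) - 10710) = -21377/(-25355569/11246256 - 10710) = -21377/(-120472757329/11246256) = -21377*(-11246256/120472757329) = 240411214512/120472757329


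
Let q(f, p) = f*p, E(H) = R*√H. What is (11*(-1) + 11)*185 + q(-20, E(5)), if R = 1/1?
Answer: -20*√5 ≈ -44.721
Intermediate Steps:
R = 1
E(H) = √H (E(H) = 1*√H = √H)
(11*(-1) + 11)*185 + q(-20, E(5)) = (11*(-1) + 11)*185 - 20*√5 = (-11 + 11)*185 - 20*√5 = 0*185 - 20*√5 = 0 - 20*√5 = -20*√5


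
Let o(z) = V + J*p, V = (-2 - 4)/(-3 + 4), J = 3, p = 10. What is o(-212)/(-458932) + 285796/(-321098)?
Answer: -16396079528/18420268417 ≈ -0.89011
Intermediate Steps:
V = -6 (V = -6/1 = -6*1 = -6)
o(z) = 24 (o(z) = -6 + 3*10 = -6 + 30 = 24)
o(-212)/(-458932) + 285796/(-321098) = 24/(-458932) + 285796/(-321098) = 24*(-1/458932) + 285796*(-1/321098) = -6/114733 - 142898/160549 = -16396079528/18420268417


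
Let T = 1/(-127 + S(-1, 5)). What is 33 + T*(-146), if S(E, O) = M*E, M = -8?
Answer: 4073/119 ≈ 34.227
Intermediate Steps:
S(E, O) = -8*E
T = -1/119 (T = 1/(-127 - 8*(-1)) = 1/(-127 + 8) = 1/(-119) = -1/119 ≈ -0.0084034)
33 + T*(-146) = 33 - 1/119*(-146) = 33 + 146/119 = 4073/119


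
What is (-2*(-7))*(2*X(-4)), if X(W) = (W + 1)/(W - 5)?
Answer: 28/3 ≈ 9.3333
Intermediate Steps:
X(W) = (1 + W)/(-5 + W)
(-2*(-7))*(2*X(-4)) = (-2*(-7))*(2*((1 - 4)/(-5 - 4))) = 14*(2*(-3/(-9))) = 14*(2*(-⅑*(-3))) = 14*(2*(⅓)) = 14*(⅔) = 28/3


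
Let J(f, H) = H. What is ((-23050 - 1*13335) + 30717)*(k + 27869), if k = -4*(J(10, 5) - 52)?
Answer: -159027076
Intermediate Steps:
k = 188 (k = -4*(5 - 52) = -4*(-47) = 188)
((-23050 - 1*13335) + 30717)*(k + 27869) = ((-23050 - 1*13335) + 30717)*(188 + 27869) = ((-23050 - 13335) + 30717)*28057 = (-36385 + 30717)*28057 = -5668*28057 = -159027076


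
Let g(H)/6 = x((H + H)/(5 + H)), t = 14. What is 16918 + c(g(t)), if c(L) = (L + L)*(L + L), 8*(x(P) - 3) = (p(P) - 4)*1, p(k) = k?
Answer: 6481942/361 ≈ 17956.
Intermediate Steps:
x(P) = 5/2 + P/8 (x(P) = 3 + ((P - 4)*1)/8 = 3 + ((-4 + P)*1)/8 = 3 + (-4 + P)/8 = 3 + (-½ + P/8) = 5/2 + P/8)
g(H) = 15 + 3*H/(2*(5 + H)) (g(H) = 6*(5/2 + ((H + H)/(5 + H))/8) = 6*(5/2 + ((2*H)/(5 + H))/8) = 6*(5/2 + (2*H/(5 + H))/8) = 6*(5/2 + H/(4*(5 + H))) = 15 + 3*H/(2*(5 + H)))
c(L) = 4*L² (c(L) = (2*L)*(2*L) = 4*L²)
16918 + c(g(t)) = 16918 + 4*(3*(50 + 11*14)/(2*(5 + 14)))² = 16918 + 4*((3/2)*(50 + 154)/19)² = 16918 + 4*((3/2)*(1/19)*204)² = 16918 + 4*(306/19)² = 16918 + 4*(93636/361) = 16918 + 374544/361 = 6481942/361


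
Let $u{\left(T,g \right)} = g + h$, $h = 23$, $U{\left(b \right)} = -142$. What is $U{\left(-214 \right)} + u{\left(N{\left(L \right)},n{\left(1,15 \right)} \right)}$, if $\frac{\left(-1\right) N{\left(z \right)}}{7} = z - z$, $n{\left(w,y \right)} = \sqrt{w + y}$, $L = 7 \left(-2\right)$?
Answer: $-115$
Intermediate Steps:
$L = -14$
$N{\left(z \right)} = 0$ ($N{\left(z \right)} = - 7 \left(z - z\right) = \left(-7\right) 0 = 0$)
$u{\left(T,g \right)} = 23 + g$ ($u{\left(T,g \right)} = g + 23 = 23 + g$)
$U{\left(-214 \right)} + u{\left(N{\left(L \right)},n{\left(1,15 \right)} \right)} = -142 + \left(23 + \sqrt{1 + 15}\right) = -142 + \left(23 + \sqrt{16}\right) = -142 + \left(23 + 4\right) = -142 + 27 = -115$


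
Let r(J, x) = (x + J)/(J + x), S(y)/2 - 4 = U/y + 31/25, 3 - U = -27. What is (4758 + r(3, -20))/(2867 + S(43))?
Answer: 5115925/3094791 ≈ 1.6531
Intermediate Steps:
U = 30 (U = 3 - 1*(-27) = 3 + 27 = 30)
S(y) = 262/25 + 60/y (S(y) = 8 + 2*(30/y + 31/25) = 8 + 2*(31/25 + 30/y) = 8 + (62/25 + 60/y) = 262/25 + 60/y)
r(J, x) = 1 (r(J, x) = (J + x)/(J + x) = 1)
(4758 + r(3, -20))/(2867 + S(43)) = (4758 + 1)/(2867 + (262/25 + 60/43)) = 4759/(2867 + (262/25 + 60*(1/43))) = 4759/(2867 + (262/25 + 60/43)) = 4759/(2867 + 12766/1075) = 4759/(3094791/1075) = 4759*(1075/3094791) = 5115925/3094791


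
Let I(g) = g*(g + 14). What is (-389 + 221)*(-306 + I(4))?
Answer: 39312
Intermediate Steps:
I(g) = g*(14 + g)
(-389 + 221)*(-306 + I(4)) = (-389 + 221)*(-306 + 4*(14 + 4)) = -168*(-306 + 4*18) = -168*(-306 + 72) = -168*(-234) = 39312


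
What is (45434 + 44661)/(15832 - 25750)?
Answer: -90095/9918 ≈ -9.0840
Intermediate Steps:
(45434 + 44661)/(15832 - 25750) = 90095/(-9918) = 90095*(-1/9918) = -90095/9918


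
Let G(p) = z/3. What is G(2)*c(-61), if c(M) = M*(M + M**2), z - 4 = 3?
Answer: -520940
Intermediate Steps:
z = 7 (z = 4 + 3 = 7)
G(p) = 7/3
G(2)*c(-61) = 7*((-61)**2*(1 - 61))/3 = 7*(3721*(-60))/3 = (7/3)*(-223260) = -520940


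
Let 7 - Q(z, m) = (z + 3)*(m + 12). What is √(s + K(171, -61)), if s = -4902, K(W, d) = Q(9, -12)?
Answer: I*√4895 ≈ 69.964*I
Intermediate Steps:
Q(z, m) = 7 - (3 + z)*(12 + m) (Q(z, m) = 7 - (z + 3)*(m + 12) = 7 - (3 + z)*(12 + m))
K(W, d) = 7 (K(W, d) = -29 - 12*9 - 3*(-12) - 1*(-12)*9 = -29 - 108 + 36 + 108 = 7)
√(s + K(171, -61)) = √(-4902 + 7) = √(-4895) = I*√4895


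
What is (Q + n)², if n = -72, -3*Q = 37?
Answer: 64009/9 ≈ 7112.1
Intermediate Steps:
Q = -37/3 (Q = -⅓*37 = -37/3 ≈ -12.333)
(Q + n)² = (-37/3 - 72)² = (-253/3)² = 64009/9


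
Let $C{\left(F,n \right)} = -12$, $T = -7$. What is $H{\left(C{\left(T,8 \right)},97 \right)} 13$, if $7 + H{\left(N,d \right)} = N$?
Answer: $-247$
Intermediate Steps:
$H{\left(N,d \right)} = -7 + N$
$H{\left(C{\left(T,8 \right)},97 \right)} 13 = \left(-7 - 12\right) 13 = \left(-19\right) 13 = -247$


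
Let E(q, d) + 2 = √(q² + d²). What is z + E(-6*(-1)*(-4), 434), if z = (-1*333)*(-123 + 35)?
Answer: 29302 + 2*√47233 ≈ 29737.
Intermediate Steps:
E(q, d) = -2 + √(d² + q²) (E(q, d) = -2 + √(q² + d²) = -2 + √(d² + q²))
z = 29304 (z = -333*(-88) = 29304)
z + E(-6*(-1)*(-4), 434) = 29304 + (-2 + √(434² + (-6*(-1)*(-4))²)) = 29304 + (-2 + √(188356 + (6*(-4))²)) = 29304 + (-2 + √(188356 + (-24)²)) = 29304 + (-2 + √(188356 + 576)) = 29304 + (-2 + √188932) = 29304 + (-2 + 2*√47233) = 29302 + 2*√47233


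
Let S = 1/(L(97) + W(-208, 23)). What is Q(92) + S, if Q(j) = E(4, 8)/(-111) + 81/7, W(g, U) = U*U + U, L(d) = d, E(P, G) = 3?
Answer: 1940769/168091 ≈ 11.546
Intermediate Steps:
W(g, U) = U + U² (W(g, U) = U² + U = U + U²)
Q(j) = 2990/259 (Q(j) = 3/(-111) + 81/7 = 3*(-1/111) + 81*(⅐) = -1/37 + 81/7 = 2990/259)
S = 1/649 (S = 1/(97 + 23*(1 + 23)) = 1/(97 + 23*24) = 1/(97 + 552) = 1/649 ≈ 0.0015408)
Q(92) + S = 2990/259 + 1/649 = 1940769/168091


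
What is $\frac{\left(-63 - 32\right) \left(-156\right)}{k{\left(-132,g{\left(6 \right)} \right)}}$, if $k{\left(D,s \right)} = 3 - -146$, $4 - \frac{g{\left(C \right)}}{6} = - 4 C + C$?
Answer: $\frac{14820}{149} \approx 99.463$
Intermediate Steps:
$g{\left(C \right)} = 24 + 18 C$ ($g{\left(C \right)} = 24 - 6 \left(- 4 C + C\right) = 24 - 6 \left(- 3 C\right) = 24 + 18 C$)
$k{\left(D,s \right)} = 149$ ($k{\left(D,s \right)} = 3 + 146 = 149$)
$\frac{\left(-63 - 32\right) \left(-156\right)}{k{\left(-132,g{\left(6 \right)} \right)}} = \frac{\left(-63 - 32\right) \left(-156\right)}{149} = \left(-95\right) \left(-156\right) \frac{1}{149} = 14820 \cdot \frac{1}{149} = \frac{14820}{149}$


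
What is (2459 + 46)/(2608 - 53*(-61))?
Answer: 835/1947 ≈ 0.42886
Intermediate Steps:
(2459 + 46)/(2608 - 53*(-61)) = 2505/(2608 + 3233) = 2505/5841 = 2505*(1/5841) = 835/1947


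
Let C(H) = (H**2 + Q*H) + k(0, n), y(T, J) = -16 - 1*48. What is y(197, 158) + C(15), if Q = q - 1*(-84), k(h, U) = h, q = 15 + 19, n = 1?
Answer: 1931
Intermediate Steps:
q = 34
y(T, J) = -64 (y(T, J) = -16 - 48 = -64)
Q = 118 (Q = 34 - 1*(-84) = 34 + 84 = 118)
C(H) = H**2 + 118*H (C(H) = (H**2 + 118*H) + 0 = H**2 + 118*H)
y(197, 158) + C(15) = -64 + 15*(118 + 15) = -64 + 15*133 = -64 + 1995 = 1931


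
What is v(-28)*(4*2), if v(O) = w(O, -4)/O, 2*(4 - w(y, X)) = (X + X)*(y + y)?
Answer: 440/7 ≈ 62.857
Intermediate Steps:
w(y, X) = 4 - 2*X*y (w(y, X) = 4 - (X + X)*(y + y)/2 = 4 - 2*X*2*y/2 = 4 - 2*X*y)
v(O) = (4 + 8*O)/O (v(O) = (4 - 2*(-4)*O)/O = (4 + 8*O)/O)
v(-28)*(4*2) = (8 + 4/(-28))*(4*2) = (8 + 4*(-1/28))*8 = (8 - ⅐)*8 = (55/7)*8 = 440/7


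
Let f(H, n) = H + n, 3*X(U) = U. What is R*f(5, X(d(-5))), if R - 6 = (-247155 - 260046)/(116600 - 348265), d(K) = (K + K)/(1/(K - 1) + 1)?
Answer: 1897191/231665 ≈ 8.1894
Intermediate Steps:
d(K) = 2*K/(1 + 1/(-1 + K)) (d(K) = (2*K)/(1/(-1 + K) + 1) = (2*K)/(1 + 1/(-1 + K)) = 2*K/(1 + 1/(-1 + K)))
X(U) = U/3
R = 1897191/231665 (R = 6 + (-247155 - 260046)/(116600 - 348265) = 6 - 507201/(-231665) = 6 - 507201*(-1/231665) = 6 + 507201/231665 = 1897191/231665 ≈ 8.1894)
R*f(5, X(d(-5))) = 1897191*(5 + (-2 + 2*(-5))/3)/231665 = 1897191*(5 + (-2 - 10)/3)/231665 = 1897191*(5 + (⅓)*(-12))/231665 = 1897191*(5 - 4)/231665 = (1897191/231665)*1 = 1897191/231665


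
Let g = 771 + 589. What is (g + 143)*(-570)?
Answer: -856710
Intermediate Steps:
g = 1360
(g + 143)*(-570) = (1360 + 143)*(-570) = 1503*(-570) = -856710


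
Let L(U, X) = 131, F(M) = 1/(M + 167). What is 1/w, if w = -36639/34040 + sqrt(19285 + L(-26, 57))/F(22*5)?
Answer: 785880/1087730927909317 + 1213481600*sqrt(4854)/3263192783727951 ≈ 2.5909e-5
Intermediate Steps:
F(M) = 1/(167 + M)
w = -1593/1480 + 554*sqrt(4854) (w = -36639/34040 + sqrt(19285 + 131)/(1/(167 + 22*5)) = -36639*1/34040 + sqrt(19416)/(1/(167 + 110)) = -1593/1480 + (2*sqrt(4854))/(1/277) = -1593/1480 + (2*sqrt(4854))*277 = -1593/1480 + 554*sqrt(4854) ≈ 38596.)
1/w = 1/(-1593/1480 + 554*sqrt(4854))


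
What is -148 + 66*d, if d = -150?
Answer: -10048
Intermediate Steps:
-148 + 66*d = -148 + 66*(-150) = -148 - 9900 = -10048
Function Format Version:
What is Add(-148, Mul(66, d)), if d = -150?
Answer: -10048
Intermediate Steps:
Add(-148, Mul(66, d)) = Add(-148, Mul(66, -150)) = Add(-148, -9900) = -10048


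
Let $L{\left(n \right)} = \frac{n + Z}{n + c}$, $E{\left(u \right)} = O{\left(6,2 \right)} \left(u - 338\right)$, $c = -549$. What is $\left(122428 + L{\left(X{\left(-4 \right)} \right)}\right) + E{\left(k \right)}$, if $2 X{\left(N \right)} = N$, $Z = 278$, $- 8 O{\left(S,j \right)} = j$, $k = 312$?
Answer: $\frac{134922267}{1102} \approx 1.2243 \cdot 10^{5}$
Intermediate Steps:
$O{\left(S,j \right)} = - \frac{j}{8}$
$E{\left(u \right)} = \frac{169}{2} - \frac{u}{4}$ ($E{\left(u \right)} = \left(- \frac{1}{8}\right) 2 \left(u - 338\right) = - \frac{-338 + u}{4} = \frac{169}{2} - \frac{u}{4}$)
$X{\left(N \right)} = \frac{N}{2}$
$L{\left(n \right)} = \frac{278 + n}{-549 + n}$ ($L{\left(n \right)} = \frac{n + 278}{n - 549} = \frac{278 + n}{-549 + n}$)
$\left(122428 + L{\left(X{\left(-4 \right)} \right)}\right) + E{\left(k \right)} = \left(122428 + \frac{278 + \frac{1}{2} \left(-4\right)}{-549 + \frac{1}{2} \left(-4\right)}\right) + \left(\frac{169}{2} - 78\right) = \left(122428 + \frac{278 - 2}{-549 - 2}\right) + \left(\frac{169}{2} - 78\right) = \left(122428 + \frac{1}{-551} \cdot 276\right) + \frac{13}{2} = \left(122428 - \frac{276}{551}\right) + \frac{13}{2} = \frac{67457552}{551} + \frac{13}{2} = \frac{134922267}{1102}$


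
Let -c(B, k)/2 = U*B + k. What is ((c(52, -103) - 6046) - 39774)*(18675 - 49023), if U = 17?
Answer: 1437948936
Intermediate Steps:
c(B, k) = -34*B - 2*k (c(B, k) = -2*(17*B + k) = -2*(k + 17*B) = -34*B - 2*k)
((c(52, -103) - 6046) - 39774)*(18675 - 49023) = (((-34*52 - 2*(-103)) - 6046) - 39774)*(18675 - 49023) = (((-1768 + 206) - 6046) - 39774)*(-30348) = ((-1562 - 6046) - 39774)*(-30348) = (-7608 - 39774)*(-30348) = -47382*(-30348) = 1437948936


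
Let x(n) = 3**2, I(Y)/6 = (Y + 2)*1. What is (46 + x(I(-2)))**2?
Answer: 3025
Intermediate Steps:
I(Y) = 12 + 6*Y (I(Y) = 6*((Y + 2)*1) = 6*((2 + Y)*1) = 6*(2 + Y) = 12 + 6*Y)
x(n) = 9
(46 + x(I(-2)))**2 = (46 + 9)**2 = 55**2 = 3025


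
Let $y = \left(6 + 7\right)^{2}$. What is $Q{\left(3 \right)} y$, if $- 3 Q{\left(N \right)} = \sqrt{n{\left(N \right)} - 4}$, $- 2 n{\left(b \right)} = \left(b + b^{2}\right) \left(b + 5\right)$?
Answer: $- \frac{338 i \sqrt{13}}{3} \approx - 406.23 i$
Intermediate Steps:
$y = 169$ ($y = 13^{2} = 169$)
$n{\left(b \right)} = - \frac{\left(5 + b\right) \left(b + b^{2}\right)}{2}$ ($n{\left(b \right)} = - \frac{\left(b + b^{2}\right) \left(b + 5\right)}{2} = - \frac{\left(b + b^{2}\right) \left(5 + b\right)}{2} = - \frac{\left(5 + b\right) \left(b + b^{2}\right)}{2}$)
$Q{\left(N \right)} = - \frac{\sqrt{-4 - \frac{N \left(5 + N^{2} + 6 N\right)}{2}}}{3}$ ($Q{\left(N \right)} = - \frac{\sqrt{- \frac{N \left(5 + N^{2} + 6 N\right)}{2} - 4}}{3} = - \frac{\sqrt{-4 - \frac{N \left(5 + N^{2} + 6 N\right)}{2}}}{3}$)
$Q{\left(3 \right)} y = - \frac{\sqrt{2} \sqrt{-8 - 3 \left(5 + 3^{2} + 6 \cdot 3\right)}}{6} \cdot 169 = - \frac{\sqrt{2} \sqrt{-8 - 3 \left(5 + 9 + 18\right)}}{6} \cdot 169 = - \frac{\sqrt{2} \sqrt{-8 - 3 \cdot 32}}{6} \cdot 169 = - \frac{\sqrt{2} \sqrt{-8 - 96}}{6} \cdot 169 = - \frac{\sqrt{2} \sqrt{-104}}{6} \cdot 169 = - \frac{\sqrt{2} \cdot 2 i \sqrt{26}}{6} \cdot 169 = - \frac{2 i \sqrt{13}}{3} \cdot 169 = - \frac{338 i \sqrt{13}}{3}$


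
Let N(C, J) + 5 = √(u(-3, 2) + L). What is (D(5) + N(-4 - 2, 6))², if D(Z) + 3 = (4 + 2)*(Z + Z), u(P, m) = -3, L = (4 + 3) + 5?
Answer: 3025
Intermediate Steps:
L = 12 (L = 7 + 5 = 12)
D(Z) = -3 + 12*Z (D(Z) = -3 + (4 + 2)*(Z + Z) = -3 + 6*(2*Z) = -3 + 12*Z)
N(C, J) = -2 (N(C, J) = -5 + √(-3 + 12) = -5 + √9 = -5 + 3 = -2)
(D(5) + N(-4 - 2, 6))² = ((-3 + 12*5) - 2)² = ((-3 + 60) - 2)² = (57 - 2)² = 55² = 3025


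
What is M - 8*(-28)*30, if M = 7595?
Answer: 14315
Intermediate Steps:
M - 8*(-28)*30 = 7595 - 8*(-28)*30 = 7595 + 224*30 = 7595 + 6720 = 14315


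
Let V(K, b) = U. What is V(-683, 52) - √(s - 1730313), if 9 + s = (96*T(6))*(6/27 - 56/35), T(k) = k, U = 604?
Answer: 604 - I*√43277890/5 ≈ 604.0 - 1315.7*I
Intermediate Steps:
V(K, b) = 604
s = -4013/5 (s = -9 + (96*6)*(6/27 - 56/35) = -9 + 576*(6*(1/27) - 56*1/35) = -9 + 576*(2/9 - 8/5) = -9 + 576*(-62/45) = -9 - 3968/5 = -4013/5 ≈ -802.60)
V(-683, 52) - √(s - 1730313) = 604 - √(-4013/5 - 1730313) = 604 - √(-8655578/5) = 604 - I*√43277890/5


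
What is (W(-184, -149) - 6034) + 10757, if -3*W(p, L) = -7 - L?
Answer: 14027/3 ≈ 4675.7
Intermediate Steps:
W(p, L) = 7/3 + L/3 (W(p, L) = -(-7 - L)/3 = 7/3 + L/3)
(W(-184, -149) - 6034) + 10757 = ((7/3 + (1/3)*(-149)) - 6034) + 10757 = ((7/3 - 149/3) - 6034) + 10757 = (-142/3 - 6034) + 10757 = -18244/3 + 10757 = 14027/3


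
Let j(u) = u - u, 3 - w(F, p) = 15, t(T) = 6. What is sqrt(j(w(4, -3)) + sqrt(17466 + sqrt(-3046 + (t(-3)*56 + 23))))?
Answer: (17466 + I*sqrt(2687))**(1/4) ≈ 11.496 + 0.00853*I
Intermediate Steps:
w(F, p) = -12 (w(F, p) = 3 - 1*15 = 3 - 15 = -12)
j(u) = 0
sqrt(j(w(4, -3)) + sqrt(17466 + sqrt(-3046 + (t(-3)*56 + 23)))) = sqrt(0 + sqrt(17466 + sqrt(-3046 + (6*56 + 23)))) = sqrt(0 + sqrt(17466 + sqrt(-3046 + (336 + 23)))) = sqrt(0 + sqrt(17466 + sqrt(-3046 + 359))) = sqrt(0 + sqrt(17466 + sqrt(-2687))) = sqrt(0 + sqrt(17466 + I*sqrt(2687))) = sqrt(sqrt(17466 + I*sqrt(2687))) = (17466 + I*sqrt(2687))**(1/4)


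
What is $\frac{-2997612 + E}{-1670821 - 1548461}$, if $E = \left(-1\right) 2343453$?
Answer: $\frac{1780355}{1073094} \approx 1.6591$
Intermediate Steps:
$E = -2343453$
$\frac{-2997612 + E}{-1670821 - 1548461} = \frac{-2997612 - 2343453}{-1670821 - 1548461} = - \frac{5341065}{-3219282} = \left(-5341065\right) \left(- \frac{1}{3219282}\right) = \frac{1780355}{1073094}$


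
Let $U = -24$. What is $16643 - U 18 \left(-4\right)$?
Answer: $14915$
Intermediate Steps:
$16643 - U 18 \left(-4\right) = 16643 - \left(-24\right) 18 \left(-4\right) = 16643 - \left(-432\right) \left(-4\right) = 16643 - 1728 = 14915$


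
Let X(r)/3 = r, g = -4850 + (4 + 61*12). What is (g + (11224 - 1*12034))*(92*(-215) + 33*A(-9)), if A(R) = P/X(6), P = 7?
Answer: 292000586/3 ≈ 9.7334e+7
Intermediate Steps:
g = -4114 (g = -4850 + (4 + 732) = -4850 + 736 = -4114)
X(r) = 3*r
A(R) = 7/18 (A(R) = 7/((3*6)) = 7/18)
(g + (11224 - 1*12034))*(92*(-215) + 33*A(-9)) = (-4114 + (11224 - 1*12034))*(92*(-215) + 33*(7/18)) = (-4114 + (11224 - 12034))*(-19780 + 77/6) = (-4114 - 810)*(-118603/6) = -4924*(-118603/6) = 292000586/3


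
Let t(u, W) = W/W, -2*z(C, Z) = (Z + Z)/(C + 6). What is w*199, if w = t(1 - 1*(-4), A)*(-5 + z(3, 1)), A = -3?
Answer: -9154/9 ≈ -1017.1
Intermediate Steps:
z(C, Z) = -Z/(6 + C) (z(C, Z) = -(Z + Z)/(2*(C + 6)) = -2*Z/(2*(6 + C)) = -Z/(6 + C))
t(u, W) = 1
w = -46/9 (w = 1*(-5 - 1*1/(6 + 3)) = 1*(-5 - 1*1/9) = 1*(-5 - 1*1*⅑) = 1*(-5 - ⅑) = 1*(-46/9) = -46/9 ≈ -5.1111)
w*199 = -46/9*199 = -9154/9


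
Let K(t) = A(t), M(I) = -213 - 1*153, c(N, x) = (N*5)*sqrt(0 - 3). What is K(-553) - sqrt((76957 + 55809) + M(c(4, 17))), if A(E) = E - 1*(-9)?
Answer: -544 - 20*sqrt(331) ≈ -907.87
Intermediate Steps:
c(N, x) = 5*I*N*sqrt(3) (c(N, x) = (5*N)*sqrt(-3) = (5*N)*(I*sqrt(3)) = 5*I*N*sqrt(3))
A(E) = 9 + E (A(E) = E + 9 = 9 + E)
M(I) = -366 (M(I) = -213 - 153 = -366)
K(t) = 9 + t
K(-553) - sqrt((76957 + 55809) + M(c(4, 17))) = (9 - 553) - sqrt((76957 + 55809) - 366) = -544 - sqrt(132766 - 366) = -544 - sqrt(132400) = -544 - 20*sqrt(331)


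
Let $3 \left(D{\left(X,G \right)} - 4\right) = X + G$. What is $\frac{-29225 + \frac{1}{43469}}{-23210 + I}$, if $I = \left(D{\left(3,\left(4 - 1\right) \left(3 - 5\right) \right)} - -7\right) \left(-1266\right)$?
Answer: $\frac{635190762}{779616515} \approx 0.81475$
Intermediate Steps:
$D{\left(X,G \right)} = 4 + \frac{G}{3} + \frac{X}{3}$ ($D{\left(X,G \right)} = 4 + \frac{X + G}{3} = 4 + \frac{G + X}{3} = 4 + \left(\frac{G}{3} + \frac{X}{3}\right) = 4 + \frac{G}{3} + \frac{X}{3}$)
$I = -12660$ ($I = \left(\left(4 + \frac{\left(4 - 1\right) \left(3 - 5\right)}{3} + \frac{1}{3} \cdot 3\right) - -7\right) \left(-1266\right) = \left(\left(4 + \frac{3 \left(-2\right)}{3} + 1\right) + 7\right) \left(-1266\right) = \left(\left(4 + \frac{1}{3} \left(-6\right) + 1\right) + 7\right) \left(-1266\right) = \left(\left(4 - 2 + 1\right) + 7\right) \left(-1266\right) = \left(3 + 7\right) \left(-1266\right) = 10 \left(-1266\right) = -12660$)
$\frac{-29225 + \frac{1}{43469}}{-23210 + I} = \frac{-29225 + \frac{1}{43469}}{-23210 - 12660} = \frac{-29225 + \frac{1}{43469}}{-35870} = \left(- \frac{1270381524}{43469}\right) \left(- \frac{1}{35870}\right) = \frac{635190762}{779616515}$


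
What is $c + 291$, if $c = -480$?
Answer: $-189$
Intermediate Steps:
$c + 291 = -480 + 291 = -189$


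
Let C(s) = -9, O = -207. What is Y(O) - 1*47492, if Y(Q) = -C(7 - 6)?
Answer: -47483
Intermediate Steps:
Y(Q) = 9 (Y(Q) = -1*(-9) = 9)
Y(O) - 1*47492 = 9 - 1*47492 = 9 - 47492 = -47483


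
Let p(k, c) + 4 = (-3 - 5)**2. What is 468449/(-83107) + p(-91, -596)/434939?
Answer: -203741753191/36146475473 ≈ -5.6366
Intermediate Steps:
p(k, c) = 60 (p(k, c) = -4 + (-3 - 5)**2 = -4 + (-8)**2 = -4 + 64 = 60)
468449/(-83107) + p(-91, -596)/434939 = 468449/(-83107) + 60/434939 = 468449*(-1/83107) + 60*(1/434939) = -468449/83107 + 60/434939 = -203741753191/36146475473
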